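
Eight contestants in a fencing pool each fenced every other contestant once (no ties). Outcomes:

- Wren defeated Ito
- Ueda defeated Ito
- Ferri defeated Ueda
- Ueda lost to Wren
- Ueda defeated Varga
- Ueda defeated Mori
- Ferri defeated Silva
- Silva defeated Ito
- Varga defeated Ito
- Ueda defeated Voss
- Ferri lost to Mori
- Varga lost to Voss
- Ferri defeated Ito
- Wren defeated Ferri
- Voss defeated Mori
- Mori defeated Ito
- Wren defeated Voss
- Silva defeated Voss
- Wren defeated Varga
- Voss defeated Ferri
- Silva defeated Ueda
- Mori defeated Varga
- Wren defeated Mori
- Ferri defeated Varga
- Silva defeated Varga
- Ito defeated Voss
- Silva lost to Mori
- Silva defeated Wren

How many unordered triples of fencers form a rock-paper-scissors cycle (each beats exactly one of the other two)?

10

Win totals: Ito 1, Voss 3, Mori 4, Wren 6, Silva 5, Varga 1, Ueda 4, Ferri 4.
A fencer with w wins dominates both others in C(w,2) triples; summing gives 0 + 3 + 6 + 15 + 10 + 0 + 6 + 6 = 46 transitive triples.
Total triples C(8,3) = 56, so cyclic triples = 56 − 46 = 10.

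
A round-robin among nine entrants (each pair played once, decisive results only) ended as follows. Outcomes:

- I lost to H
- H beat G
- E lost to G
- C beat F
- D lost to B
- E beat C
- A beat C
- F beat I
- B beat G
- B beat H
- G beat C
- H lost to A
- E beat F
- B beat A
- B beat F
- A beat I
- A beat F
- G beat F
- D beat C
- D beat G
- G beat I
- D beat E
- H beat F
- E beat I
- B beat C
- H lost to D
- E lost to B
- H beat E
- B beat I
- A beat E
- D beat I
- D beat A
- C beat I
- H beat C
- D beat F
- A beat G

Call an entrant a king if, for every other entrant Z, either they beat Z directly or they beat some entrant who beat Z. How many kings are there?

1

A cannot reach B, D in two steps.
B reaches everyone (king).
C cannot reach A, B, D, E, G, H in two steps.
D cannot reach B in two steps.
E cannot reach A, B, D, G, H in two steps.
F cannot reach A, B, C, D, E, G, H in two steps.
G cannot reach A, B, D, H in two steps.
H cannot reach A, B, D in two steps.
I cannot reach A, B, C, D, E, F, G, H in two steps.
Kings: B — 1.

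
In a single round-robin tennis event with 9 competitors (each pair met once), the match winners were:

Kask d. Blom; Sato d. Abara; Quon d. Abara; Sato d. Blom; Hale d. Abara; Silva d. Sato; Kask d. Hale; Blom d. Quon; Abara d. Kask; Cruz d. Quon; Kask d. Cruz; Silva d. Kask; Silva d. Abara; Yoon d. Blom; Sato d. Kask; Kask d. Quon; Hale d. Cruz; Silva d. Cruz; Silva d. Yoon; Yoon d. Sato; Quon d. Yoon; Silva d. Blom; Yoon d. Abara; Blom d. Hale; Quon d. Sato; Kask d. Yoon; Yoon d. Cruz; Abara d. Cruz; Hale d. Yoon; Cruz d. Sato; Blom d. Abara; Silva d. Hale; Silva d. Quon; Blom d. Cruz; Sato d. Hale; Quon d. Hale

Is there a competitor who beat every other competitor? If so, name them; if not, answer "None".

Silva has 8 wins out of 8 opponents — a perfect record.

Silva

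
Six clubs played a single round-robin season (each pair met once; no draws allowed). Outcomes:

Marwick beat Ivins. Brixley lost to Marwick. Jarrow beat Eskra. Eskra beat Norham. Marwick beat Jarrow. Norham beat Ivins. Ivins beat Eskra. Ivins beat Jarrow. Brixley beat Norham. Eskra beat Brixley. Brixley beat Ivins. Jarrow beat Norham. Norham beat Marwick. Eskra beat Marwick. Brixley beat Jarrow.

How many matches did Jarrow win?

2

Jarrow's results: beat Norham, Eskra; lost to Ivins, Brixley, Marwick.
That is 2 wins.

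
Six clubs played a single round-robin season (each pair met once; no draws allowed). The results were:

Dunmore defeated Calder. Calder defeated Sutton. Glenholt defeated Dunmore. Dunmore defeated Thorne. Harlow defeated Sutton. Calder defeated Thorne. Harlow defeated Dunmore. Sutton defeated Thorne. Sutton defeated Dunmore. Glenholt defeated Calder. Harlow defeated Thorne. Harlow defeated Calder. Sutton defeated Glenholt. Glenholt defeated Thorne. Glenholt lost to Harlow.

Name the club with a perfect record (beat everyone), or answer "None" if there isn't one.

Harlow has 5 wins out of 5 opponents — a perfect record.

Harlow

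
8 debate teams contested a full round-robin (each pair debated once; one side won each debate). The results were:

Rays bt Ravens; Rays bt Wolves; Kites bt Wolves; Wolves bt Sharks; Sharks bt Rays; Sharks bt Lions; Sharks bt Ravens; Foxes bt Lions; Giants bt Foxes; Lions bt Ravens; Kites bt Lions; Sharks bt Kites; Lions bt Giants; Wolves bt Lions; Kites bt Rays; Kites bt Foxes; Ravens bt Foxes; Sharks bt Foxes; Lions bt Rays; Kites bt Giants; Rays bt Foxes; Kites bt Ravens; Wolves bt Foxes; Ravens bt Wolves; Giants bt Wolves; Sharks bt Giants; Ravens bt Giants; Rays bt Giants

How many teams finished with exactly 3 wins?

3

Win totals: Giants 2, Ravens 3, Lions 3, Kites 6, Sharks 6, Foxes 1, Wolves 3, Rays 4.
Exactly 3: Ravens, Lions, Wolves — 3 teams.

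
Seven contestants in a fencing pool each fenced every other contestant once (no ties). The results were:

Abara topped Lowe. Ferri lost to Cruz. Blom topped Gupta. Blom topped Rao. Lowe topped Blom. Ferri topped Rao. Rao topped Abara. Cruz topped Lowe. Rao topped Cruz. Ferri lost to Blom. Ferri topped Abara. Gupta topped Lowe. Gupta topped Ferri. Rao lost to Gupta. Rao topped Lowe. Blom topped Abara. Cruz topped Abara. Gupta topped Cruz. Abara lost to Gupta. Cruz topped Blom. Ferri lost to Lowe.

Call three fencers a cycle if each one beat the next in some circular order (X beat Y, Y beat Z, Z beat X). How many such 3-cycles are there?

Win totals: Cruz 4, Gupta 5, Blom 4, Rao 3, Abara 1, Lowe 2, Ferri 2.
A fencer with w wins dominates both others in C(w,2) triples; summing gives 6 + 10 + 6 + 3 + 0 + 1 + 1 = 27 transitive triples.
Total triples C(7,3) = 35, so cyclic triples = 35 − 27 = 8.

8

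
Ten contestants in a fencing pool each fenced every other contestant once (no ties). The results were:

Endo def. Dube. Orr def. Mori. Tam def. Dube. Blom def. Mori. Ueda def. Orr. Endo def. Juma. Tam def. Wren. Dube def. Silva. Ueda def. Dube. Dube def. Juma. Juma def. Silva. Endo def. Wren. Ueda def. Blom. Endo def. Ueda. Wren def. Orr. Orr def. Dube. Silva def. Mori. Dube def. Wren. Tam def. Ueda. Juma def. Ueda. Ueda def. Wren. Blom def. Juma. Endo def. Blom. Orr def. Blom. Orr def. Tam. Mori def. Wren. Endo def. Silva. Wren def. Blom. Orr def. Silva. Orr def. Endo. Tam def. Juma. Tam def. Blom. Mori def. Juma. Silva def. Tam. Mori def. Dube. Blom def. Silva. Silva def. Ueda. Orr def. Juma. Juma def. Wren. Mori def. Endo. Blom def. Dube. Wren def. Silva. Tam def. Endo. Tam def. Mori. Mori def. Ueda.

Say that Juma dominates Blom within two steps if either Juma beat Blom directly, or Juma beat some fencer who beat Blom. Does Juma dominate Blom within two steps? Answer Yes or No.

Yes

Juma did not beat Blom directly.
Juma beat Ueda, Silva, Wren. Of those, Ueda beat Blom.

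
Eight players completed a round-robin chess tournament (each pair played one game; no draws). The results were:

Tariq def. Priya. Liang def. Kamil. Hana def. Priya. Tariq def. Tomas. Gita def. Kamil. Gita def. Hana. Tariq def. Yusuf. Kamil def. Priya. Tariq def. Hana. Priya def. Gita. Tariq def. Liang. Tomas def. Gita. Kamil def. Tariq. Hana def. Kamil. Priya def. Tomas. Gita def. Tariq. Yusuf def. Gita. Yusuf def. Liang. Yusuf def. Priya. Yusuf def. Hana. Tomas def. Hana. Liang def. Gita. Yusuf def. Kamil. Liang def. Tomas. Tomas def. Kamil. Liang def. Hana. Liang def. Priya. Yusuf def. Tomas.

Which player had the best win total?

Win totals: Liang 5, Gita 3, Tariq 5, Priya 2, Yusuf 6, Hana 2, Kamil 2, Tomas 3.
Yusuf leads with 6 wins (next highest: 5).

Yusuf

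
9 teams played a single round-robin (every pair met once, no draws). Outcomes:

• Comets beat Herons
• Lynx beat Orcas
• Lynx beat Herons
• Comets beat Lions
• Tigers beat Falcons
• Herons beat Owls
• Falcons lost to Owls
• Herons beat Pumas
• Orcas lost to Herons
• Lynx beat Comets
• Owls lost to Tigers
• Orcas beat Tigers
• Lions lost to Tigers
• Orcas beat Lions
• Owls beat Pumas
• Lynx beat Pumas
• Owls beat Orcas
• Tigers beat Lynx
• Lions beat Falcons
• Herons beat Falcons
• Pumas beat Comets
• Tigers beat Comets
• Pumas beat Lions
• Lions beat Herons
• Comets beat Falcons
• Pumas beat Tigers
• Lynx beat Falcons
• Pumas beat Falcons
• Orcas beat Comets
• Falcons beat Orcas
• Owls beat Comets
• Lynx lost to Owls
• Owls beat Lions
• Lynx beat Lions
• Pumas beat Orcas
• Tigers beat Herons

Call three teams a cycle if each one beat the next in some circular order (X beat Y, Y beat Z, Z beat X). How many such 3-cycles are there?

Win totals: Owls 6, Tigers 6, Herons 4, Falcons 1, Pumas 5, Comets 3, Lynx 6, Orcas 3, Lions 2.
A team with w wins dominates both others in C(w,2) triples; summing gives 15 + 15 + 6 + 0 + 10 + 3 + 15 + 3 + 1 = 68 transitive triples.
Total triples C(9,3) = 84, so cyclic triples = 84 − 68 = 16.

16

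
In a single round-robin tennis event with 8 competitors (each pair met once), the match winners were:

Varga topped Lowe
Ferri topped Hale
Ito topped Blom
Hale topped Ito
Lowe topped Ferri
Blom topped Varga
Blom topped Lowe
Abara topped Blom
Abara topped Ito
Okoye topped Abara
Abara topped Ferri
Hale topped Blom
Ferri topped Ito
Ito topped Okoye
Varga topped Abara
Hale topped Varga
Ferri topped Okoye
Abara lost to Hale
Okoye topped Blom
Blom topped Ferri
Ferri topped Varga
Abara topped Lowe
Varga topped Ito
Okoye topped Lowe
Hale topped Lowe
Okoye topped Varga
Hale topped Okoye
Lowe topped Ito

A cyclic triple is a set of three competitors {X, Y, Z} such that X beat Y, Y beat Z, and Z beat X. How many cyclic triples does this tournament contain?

15

Win totals: Blom 3, Okoye 4, Hale 6, Ito 2, Lowe 2, Ferri 4, Varga 3, Abara 4.
A competitor with w wins dominates both others in C(w,2) triples; summing gives 3 + 6 + 15 + 1 + 1 + 6 + 3 + 6 = 41 transitive triples.
Total triples C(8,3) = 56, so cyclic triples = 56 − 41 = 15.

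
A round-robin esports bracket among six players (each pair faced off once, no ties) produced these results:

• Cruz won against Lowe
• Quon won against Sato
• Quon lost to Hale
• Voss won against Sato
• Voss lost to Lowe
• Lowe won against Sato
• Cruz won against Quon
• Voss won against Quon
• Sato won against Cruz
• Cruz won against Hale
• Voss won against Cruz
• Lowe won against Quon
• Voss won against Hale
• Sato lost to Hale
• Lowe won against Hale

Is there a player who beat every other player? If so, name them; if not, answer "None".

None

Highest win total is Voss with 4 (out of 5 possible).
Voss lost to Lowe, so no player went undefeated.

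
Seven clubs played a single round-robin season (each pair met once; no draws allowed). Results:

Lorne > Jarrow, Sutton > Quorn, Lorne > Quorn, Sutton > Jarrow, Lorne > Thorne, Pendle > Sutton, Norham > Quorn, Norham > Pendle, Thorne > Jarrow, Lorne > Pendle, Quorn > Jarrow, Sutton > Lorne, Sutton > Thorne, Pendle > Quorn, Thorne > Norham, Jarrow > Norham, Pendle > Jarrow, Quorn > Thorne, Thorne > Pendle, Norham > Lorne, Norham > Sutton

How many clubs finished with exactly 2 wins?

1

Win totals: Lorne 4, Quorn 2, Pendle 3, Thorne 3, Jarrow 1, Sutton 4, Norham 4.
Exactly 2: Quorn — 1 club.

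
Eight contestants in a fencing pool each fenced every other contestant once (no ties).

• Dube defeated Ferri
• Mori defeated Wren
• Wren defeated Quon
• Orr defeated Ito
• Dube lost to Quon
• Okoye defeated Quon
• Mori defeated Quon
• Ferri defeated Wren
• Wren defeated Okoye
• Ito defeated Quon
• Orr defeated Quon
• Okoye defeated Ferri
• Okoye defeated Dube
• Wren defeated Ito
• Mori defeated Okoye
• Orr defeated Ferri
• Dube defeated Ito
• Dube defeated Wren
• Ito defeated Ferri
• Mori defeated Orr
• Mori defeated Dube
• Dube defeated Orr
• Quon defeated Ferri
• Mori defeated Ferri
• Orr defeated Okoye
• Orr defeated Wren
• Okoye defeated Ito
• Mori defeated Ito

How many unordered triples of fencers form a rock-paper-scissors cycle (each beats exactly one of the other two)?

Win totals: Okoye 4, Quon 2, Ferri 1, Ito 2, Mori 7, Dube 4, Wren 3, Orr 5.
A fencer with w wins dominates both others in C(w,2) triples; summing gives 6 + 1 + 0 + 1 + 21 + 6 + 3 + 10 = 48 transitive triples.
Total triples C(8,3) = 56, so cyclic triples = 56 − 48 = 8.

8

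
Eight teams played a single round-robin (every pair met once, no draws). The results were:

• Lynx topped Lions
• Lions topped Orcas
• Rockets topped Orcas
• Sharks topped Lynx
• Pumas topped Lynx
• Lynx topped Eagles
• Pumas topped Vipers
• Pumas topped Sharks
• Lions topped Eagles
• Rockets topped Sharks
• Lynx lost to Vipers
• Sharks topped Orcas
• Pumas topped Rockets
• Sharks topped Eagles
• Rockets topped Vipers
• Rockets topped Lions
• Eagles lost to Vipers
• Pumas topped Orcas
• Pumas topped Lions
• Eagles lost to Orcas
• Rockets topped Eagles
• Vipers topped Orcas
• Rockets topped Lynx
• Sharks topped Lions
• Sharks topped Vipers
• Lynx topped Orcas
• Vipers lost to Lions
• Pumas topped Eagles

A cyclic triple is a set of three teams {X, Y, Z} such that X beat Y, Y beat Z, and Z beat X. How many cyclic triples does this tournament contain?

Win totals: Eagles 0, Vipers 3, Pumas 7, Rockets 6, Orcas 1, Lynx 3, Lions 3, Sharks 5.
A team with w wins dominates both others in C(w,2) triples; summing gives 0 + 3 + 21 + 15 + 0 + 3 + 3 + 10 = 55 transitive triples.
Total triples C(8,3) = 56, so cyclic triples = 56 − 55 = 1.

1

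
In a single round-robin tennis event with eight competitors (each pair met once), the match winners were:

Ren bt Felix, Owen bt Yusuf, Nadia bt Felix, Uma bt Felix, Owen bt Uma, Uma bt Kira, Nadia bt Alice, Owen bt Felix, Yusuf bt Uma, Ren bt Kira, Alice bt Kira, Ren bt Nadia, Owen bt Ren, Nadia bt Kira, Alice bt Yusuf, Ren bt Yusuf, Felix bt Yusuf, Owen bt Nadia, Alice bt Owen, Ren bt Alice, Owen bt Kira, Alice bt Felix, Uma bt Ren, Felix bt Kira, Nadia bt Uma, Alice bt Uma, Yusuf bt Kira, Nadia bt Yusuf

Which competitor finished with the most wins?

Owen

Win totals: Uma 3, Alice 5, Yusuf 2, Ren 5, Kira 0, Nadia 5, Felix 2, Owen 6.
Owen leads with 6 wins (next highest: 5).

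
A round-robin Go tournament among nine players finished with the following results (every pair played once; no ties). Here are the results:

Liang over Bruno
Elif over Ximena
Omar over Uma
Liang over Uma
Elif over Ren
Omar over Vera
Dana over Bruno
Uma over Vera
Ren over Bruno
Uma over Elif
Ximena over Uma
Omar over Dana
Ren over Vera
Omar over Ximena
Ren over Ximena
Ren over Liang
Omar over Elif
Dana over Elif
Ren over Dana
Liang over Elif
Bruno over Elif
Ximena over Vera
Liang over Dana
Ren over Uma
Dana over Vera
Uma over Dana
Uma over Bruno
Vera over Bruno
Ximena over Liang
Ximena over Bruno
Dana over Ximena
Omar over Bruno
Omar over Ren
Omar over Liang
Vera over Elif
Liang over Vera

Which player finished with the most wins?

Win totals: Ximena 4, Ren 6, Vera 2, Liang 5, Omar 8, Dana 4, Elif 2, Uma 4, Bruno 1.
Omar leads with 8 wins (next highest: 6).

Omar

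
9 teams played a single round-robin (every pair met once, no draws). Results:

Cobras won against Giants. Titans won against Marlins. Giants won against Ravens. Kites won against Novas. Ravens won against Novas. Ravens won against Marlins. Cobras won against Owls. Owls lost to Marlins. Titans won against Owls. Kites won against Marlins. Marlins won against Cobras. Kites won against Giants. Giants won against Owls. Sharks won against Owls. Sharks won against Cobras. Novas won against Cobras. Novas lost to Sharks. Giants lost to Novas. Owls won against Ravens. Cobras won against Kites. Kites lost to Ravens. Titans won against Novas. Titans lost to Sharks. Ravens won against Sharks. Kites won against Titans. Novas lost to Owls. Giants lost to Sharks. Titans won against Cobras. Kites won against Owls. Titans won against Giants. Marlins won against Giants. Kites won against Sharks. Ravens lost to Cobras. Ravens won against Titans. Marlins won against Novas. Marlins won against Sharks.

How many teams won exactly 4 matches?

Win totals: Cobras 4, Sharks 5, Marlins 5, Ravens 5, Owls 2, Giants 2, Novas 2, Titans 5, Kites 6.
Exactly 4: Cobras — 1 team.

1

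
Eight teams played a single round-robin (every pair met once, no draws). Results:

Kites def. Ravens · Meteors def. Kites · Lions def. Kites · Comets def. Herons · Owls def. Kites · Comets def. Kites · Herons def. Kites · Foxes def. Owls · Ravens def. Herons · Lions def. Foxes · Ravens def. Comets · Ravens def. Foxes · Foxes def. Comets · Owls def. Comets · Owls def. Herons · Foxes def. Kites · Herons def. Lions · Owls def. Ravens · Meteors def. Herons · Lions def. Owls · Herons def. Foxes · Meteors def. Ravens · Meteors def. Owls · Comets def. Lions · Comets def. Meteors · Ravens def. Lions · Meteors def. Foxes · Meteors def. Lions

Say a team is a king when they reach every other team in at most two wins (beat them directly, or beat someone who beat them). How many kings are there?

5

Foxes reaches everyone (king).
Herons cannot reach Meteors in two steps.
Ravens reaches everyone (king).
Lions cannot reach Meteors in two steps.
Meteors reaches everyone (king).
Owls reaches everyone (king).
Kites cannot reach Meteors, Owls in two steps.
Comets reaches everyone (king).
Kings: Foxes, Ravens, Meteors, Owls, Comets — 5.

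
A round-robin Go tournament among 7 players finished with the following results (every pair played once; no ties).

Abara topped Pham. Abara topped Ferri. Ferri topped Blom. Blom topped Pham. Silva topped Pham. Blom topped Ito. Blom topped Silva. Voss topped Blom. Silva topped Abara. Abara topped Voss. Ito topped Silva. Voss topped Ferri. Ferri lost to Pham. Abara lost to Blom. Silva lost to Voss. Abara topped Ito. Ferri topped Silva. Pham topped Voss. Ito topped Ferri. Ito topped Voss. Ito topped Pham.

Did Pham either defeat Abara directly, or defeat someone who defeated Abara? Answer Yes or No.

No

Pham did not beat Abara directly.
Pham beat Ferri, Voss, but each of them lost to Abara. No two-step path.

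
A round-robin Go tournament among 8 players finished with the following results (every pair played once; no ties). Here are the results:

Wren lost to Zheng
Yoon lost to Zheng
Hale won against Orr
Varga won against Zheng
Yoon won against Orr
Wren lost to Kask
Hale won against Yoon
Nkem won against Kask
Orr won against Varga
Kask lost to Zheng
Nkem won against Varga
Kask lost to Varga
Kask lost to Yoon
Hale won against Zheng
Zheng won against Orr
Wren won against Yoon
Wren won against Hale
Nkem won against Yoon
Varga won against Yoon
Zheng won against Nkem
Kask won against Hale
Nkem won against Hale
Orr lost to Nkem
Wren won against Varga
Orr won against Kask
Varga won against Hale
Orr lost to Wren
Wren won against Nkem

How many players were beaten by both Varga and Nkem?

Varga beat: Hale, Zheng, Kask, Yoon.
Nkem beat: Hale, Orr, Kask, Varga, Yoon.
Both beat: Hale, Kask, Yoon — 3.

3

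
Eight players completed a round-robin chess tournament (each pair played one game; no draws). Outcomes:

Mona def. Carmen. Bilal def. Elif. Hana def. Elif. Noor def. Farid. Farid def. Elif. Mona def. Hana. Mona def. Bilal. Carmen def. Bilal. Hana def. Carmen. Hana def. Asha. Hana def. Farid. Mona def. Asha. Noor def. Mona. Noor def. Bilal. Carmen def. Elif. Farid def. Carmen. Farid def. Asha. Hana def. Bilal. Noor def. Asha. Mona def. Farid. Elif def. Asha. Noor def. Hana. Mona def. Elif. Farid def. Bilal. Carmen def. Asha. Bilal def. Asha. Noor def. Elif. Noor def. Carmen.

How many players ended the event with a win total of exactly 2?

1

Win totals: Elif 1, Asha 0, Bilal 2, Mona 6, Noor 7, Carmen 3, Farid 4, Hana 5.
Exactly 2: Bilal — 1 player.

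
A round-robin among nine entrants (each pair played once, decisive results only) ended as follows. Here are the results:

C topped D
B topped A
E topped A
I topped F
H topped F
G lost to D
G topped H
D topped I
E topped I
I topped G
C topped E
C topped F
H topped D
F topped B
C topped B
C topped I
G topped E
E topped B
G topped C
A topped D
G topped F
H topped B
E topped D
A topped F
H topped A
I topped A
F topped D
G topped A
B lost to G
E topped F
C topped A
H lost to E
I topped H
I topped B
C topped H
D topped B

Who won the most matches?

C

Win totals: A 2, B 1, C 7, D 3, E 6, F 2, G 6, H 4, I 5.
C leads with 7 wins (next highest: 6).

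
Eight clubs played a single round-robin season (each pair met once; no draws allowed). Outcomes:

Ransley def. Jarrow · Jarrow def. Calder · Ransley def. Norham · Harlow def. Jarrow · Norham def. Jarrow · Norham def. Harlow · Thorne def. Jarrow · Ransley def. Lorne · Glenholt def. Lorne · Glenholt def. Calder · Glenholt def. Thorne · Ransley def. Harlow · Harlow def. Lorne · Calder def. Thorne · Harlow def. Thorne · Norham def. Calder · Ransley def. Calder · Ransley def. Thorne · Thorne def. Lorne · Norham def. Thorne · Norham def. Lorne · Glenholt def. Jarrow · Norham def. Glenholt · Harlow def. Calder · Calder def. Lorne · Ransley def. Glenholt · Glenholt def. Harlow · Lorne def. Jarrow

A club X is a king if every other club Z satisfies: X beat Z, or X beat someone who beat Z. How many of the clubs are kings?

Ransley reaches everyone (king).
Norham cannot reach Ransley in two steps.
Glenholt cannot reach Ransley, Norham in two steps.
Lorne cannot reach Ransley, Norham, Glenholt, Thorne, Harlow in two steps.
Thorne cannot reach Ransley, Norham, Glenholt, Harlow in two steps.
Jarrow cannot reach Ransley, Norham, Glenholt, Harlow in two steps.
Harlow cannot reach Ransley, Norham, Glenholt in two steps.
Calder cannot reach Ransley, Norham, Glenholt, Harlow in two steps.
Kings: Ransley — 1.

1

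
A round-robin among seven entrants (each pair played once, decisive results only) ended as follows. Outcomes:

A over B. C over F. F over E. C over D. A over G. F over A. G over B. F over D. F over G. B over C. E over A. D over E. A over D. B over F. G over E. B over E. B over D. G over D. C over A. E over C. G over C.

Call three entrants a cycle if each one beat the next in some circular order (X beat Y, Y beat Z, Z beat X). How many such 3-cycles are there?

10

Win totals: A 3, B 4, C 3, D 1, E 2, F 4, G 4.
An entrant with w wins dominates both others in C(w,2) triples; summing gives 3 + 6 + 3 + 0 + 1 + 6 + 6 = 25 transitive triples.
Total triples C(7,3) = 35, so cyclic triples = 35 − 25 = 10.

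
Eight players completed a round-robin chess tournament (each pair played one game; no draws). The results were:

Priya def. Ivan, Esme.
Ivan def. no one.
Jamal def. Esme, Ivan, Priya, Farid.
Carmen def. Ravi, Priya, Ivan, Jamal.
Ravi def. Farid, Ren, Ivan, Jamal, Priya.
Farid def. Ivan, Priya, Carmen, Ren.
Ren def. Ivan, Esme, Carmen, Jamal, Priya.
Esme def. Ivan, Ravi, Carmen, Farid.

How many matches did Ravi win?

Ravi's results: beat Ivan, Farid, Ren, Priya, Jamal; lost to Esme, Carmen.
That is 5 wins.

5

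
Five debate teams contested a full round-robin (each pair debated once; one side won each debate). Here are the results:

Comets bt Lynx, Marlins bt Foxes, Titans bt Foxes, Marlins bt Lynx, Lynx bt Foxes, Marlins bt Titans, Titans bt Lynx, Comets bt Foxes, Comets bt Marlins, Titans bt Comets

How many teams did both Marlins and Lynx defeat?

Marlins beat: Foxes, Lynx, Titans.
Lynx beat: Foxes.
Both beat: Foxes — 1.

1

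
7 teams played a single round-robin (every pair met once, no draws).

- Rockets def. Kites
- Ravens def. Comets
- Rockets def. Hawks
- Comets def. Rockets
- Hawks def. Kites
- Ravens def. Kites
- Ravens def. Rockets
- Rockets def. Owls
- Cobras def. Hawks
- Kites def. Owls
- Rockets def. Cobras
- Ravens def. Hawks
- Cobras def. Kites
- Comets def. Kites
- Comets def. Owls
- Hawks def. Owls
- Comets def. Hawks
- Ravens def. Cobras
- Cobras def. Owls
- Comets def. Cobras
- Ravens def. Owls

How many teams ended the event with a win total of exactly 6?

Win totals: Ravens 6, Comets 5, Kites 1, Rockets 4, Hawks 2, Owls 0, Cobras 3.
Exactly 6: Ravens — 1 team.

1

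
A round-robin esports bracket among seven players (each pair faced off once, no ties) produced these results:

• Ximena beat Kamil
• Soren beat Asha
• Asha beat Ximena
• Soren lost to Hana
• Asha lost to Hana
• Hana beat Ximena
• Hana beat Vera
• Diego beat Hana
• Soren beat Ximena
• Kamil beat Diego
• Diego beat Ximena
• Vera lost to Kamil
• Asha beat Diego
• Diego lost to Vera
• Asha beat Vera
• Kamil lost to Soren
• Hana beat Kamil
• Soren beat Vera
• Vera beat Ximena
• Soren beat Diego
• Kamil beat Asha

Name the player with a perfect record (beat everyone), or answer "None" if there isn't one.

Highest win total is Soren with 5 (out of 6 possible).
Soren lost to Hana, so no player went undefeated.

None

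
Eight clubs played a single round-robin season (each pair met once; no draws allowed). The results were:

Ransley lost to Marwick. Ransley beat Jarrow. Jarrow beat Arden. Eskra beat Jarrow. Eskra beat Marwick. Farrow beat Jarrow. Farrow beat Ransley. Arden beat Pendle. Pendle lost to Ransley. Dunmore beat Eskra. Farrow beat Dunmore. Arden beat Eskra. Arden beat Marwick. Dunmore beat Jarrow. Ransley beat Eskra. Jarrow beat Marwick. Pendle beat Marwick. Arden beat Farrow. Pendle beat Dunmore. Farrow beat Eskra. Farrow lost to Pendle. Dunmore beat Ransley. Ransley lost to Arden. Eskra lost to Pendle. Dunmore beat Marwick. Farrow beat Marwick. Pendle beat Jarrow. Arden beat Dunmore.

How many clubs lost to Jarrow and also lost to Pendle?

Jarrow beat: Arden, Marwick.
Pendle beat: Farrow, Marwick, Eskra, Dunmore, Jarrow.
Both beat: Marwick — 1.

1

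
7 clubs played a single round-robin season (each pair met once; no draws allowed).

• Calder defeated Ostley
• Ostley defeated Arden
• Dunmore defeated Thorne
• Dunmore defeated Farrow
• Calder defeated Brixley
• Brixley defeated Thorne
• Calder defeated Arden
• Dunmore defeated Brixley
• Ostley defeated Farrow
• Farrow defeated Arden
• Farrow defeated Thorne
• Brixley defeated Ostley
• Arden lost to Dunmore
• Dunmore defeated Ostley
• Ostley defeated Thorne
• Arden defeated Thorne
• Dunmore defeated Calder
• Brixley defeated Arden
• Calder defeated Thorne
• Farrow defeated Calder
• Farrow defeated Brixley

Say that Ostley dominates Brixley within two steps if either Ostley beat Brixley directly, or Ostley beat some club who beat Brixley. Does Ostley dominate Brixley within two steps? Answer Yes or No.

Yes

Ostley did not beat Brixley directly.
Ostley beat Arden, Farrow, Thorne. Of those, Farrow beat Brixley.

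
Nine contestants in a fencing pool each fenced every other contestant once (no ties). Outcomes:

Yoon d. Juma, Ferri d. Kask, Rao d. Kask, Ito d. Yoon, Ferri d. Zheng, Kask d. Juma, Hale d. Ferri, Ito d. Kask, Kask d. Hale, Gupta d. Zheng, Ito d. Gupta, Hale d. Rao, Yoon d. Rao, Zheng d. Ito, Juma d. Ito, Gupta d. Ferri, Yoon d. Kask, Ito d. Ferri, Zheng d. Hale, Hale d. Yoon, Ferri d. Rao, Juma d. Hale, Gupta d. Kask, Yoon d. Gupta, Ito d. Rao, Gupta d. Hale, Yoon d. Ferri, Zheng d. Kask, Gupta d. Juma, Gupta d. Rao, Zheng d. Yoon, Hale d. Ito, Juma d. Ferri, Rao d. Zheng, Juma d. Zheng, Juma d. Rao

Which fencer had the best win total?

Win totals: Juma 5, Zheng 4, Gupta 6, Hale 4, Kask 2, Yoon 5, Rao 2, Ito 5, Ferri 3.
Gupta leads with 6 wins (next highest: 5).

Gupta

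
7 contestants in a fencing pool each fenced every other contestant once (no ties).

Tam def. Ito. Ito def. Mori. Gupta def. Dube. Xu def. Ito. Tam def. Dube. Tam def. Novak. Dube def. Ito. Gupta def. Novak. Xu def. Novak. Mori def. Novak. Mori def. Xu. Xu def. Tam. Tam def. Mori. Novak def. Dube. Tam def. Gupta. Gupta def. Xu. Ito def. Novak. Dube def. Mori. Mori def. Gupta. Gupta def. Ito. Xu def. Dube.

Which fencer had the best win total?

Win totals: Gupta 4, Mori 3, Ito 2, Tam 5, Novak 1, Dube 2, Xu 4.
Tam leads with 5 wins (next highest: 4).

Tam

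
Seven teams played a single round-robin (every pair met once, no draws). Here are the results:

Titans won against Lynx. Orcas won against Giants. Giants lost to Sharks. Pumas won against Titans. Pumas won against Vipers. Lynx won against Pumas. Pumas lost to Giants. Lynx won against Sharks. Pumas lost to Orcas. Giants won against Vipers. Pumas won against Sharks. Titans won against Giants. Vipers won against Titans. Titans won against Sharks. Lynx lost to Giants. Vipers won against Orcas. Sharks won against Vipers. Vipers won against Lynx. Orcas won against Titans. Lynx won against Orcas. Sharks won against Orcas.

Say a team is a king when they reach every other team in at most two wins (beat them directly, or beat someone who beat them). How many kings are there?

7

Vipers reaches everyone (king).
Giants reaches everyone (king).
Lynx reaches everyone (king).
Sharks reaches everyone (king).
Pumas reaches everyone (king).
Orcas reaches everyone (king).
Titans reaches everyone (king).
Kings: Vipers, Giants, Lynx, Sharks, Pumas, Orcas, Titans — 7.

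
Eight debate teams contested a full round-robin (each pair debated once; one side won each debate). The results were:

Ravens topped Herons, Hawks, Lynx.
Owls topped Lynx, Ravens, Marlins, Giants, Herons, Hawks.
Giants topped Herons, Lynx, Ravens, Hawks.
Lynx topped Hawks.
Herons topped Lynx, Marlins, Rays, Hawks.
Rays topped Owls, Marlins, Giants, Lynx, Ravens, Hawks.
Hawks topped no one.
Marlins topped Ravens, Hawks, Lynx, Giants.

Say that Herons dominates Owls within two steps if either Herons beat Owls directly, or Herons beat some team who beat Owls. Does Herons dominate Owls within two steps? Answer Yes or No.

Yes

Herons did not beat Owls directly.
Herons beat Lynx, Rays, Hawks, Marlins. Of those, Rays beat Owls.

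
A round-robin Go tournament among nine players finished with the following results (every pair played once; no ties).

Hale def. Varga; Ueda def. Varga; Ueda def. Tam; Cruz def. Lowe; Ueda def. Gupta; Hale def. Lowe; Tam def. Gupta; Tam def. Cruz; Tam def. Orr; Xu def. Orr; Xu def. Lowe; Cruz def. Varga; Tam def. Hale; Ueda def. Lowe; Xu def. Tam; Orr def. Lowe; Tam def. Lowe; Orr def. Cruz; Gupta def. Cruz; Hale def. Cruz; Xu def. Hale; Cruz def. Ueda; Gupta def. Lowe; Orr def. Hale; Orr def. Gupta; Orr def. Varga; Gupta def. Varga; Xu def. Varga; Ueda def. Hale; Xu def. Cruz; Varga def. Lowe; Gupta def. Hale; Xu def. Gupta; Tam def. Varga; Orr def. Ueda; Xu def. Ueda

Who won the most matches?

Win totals: Hale 3, Lowe 0, Tam 6, Gupta 4, Ueda 5, Varga 1, Orr 6, Xu 8, Cruz 3.
Xu leads with 8 wins (next highest: 6).

Xu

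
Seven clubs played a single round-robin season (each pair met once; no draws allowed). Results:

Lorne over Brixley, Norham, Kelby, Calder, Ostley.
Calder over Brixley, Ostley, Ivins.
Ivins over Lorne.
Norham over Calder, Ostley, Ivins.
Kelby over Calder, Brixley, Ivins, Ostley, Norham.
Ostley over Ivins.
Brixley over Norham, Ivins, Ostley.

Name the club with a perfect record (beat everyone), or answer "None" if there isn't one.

None

Highest win total is Lorne with 5 (out of 6 possible).
Lorne lost to Ivins, so no club went undefeated.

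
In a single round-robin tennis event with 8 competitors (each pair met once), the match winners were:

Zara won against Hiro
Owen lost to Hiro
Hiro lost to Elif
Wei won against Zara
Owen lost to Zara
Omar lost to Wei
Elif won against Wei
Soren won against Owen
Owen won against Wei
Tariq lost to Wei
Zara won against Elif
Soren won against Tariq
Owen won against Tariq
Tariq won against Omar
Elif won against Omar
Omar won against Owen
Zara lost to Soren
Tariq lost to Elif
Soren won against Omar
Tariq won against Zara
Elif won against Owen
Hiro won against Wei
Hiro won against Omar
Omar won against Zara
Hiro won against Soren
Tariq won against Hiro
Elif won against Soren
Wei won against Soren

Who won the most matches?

Elif

Win totals: Hiro 4, Wei 4, Omar 2, Zara 3, Owen 2, Elif 6, Tariq 3, Soren 4.
Elif leads with 6 wins (next highest: 4).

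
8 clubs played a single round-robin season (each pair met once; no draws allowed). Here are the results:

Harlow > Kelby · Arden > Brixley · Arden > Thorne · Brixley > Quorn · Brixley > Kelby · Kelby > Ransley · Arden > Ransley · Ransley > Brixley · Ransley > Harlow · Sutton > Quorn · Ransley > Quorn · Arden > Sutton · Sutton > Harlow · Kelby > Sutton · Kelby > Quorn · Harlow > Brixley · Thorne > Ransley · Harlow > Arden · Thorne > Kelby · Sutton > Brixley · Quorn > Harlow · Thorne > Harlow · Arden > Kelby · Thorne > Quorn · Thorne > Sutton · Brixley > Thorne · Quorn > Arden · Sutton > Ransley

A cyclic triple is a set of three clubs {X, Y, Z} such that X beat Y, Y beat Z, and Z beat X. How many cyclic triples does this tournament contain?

Win totals: Arden 5, Quorn 2, Kelby 3, Harlow 3, Sutton 4, Ransley 3, Brixley 3, Thorne 5.
A club with w wins dominates both others in C(w,2) triples; summing gives 10 + 1 + 3 + 3 + 6 + 3 + 3 + 10 = 39 transitive triples.
Total triples C(8,3) = 56, so cyclic triples = 56 − 39 = 17.

17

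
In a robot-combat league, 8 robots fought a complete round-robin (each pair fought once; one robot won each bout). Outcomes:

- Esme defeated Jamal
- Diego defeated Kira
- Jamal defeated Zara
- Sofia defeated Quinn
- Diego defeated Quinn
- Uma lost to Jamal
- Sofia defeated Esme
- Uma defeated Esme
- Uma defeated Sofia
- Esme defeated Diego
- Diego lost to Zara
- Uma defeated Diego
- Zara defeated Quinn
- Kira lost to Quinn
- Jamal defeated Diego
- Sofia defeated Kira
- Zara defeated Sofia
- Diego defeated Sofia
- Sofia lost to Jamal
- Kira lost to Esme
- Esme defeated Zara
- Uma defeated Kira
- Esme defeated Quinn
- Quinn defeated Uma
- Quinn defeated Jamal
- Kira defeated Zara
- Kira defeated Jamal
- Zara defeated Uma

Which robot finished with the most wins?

Esme

Win totals: Quinn 3, Uma 4, Jamal 4, Sofia 3, Esme 5, Kira 2, Zara 4, Diego 3.
Esme leads with 5 wins (next highest: 4).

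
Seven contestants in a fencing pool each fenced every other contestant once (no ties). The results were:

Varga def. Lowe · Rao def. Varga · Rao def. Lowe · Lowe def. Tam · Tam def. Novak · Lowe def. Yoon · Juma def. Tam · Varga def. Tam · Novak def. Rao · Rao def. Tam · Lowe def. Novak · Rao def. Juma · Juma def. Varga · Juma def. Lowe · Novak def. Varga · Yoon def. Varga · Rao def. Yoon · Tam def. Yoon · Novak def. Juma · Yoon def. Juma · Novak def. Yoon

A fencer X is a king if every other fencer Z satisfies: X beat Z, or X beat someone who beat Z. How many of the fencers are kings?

Novak reaches everyone (king).
Varga cannot reach Juma, Rao in two steps.
Yoon cannot reach Novak, Rao in two steps.
Tam cannot reach Lowe in two steps.
Lowe reaches everyone (king).
Juma cannot reach Rao in two steps.
Rao reaches everyone (king).
Kings: Novak, Lowe, Rao — 3.

3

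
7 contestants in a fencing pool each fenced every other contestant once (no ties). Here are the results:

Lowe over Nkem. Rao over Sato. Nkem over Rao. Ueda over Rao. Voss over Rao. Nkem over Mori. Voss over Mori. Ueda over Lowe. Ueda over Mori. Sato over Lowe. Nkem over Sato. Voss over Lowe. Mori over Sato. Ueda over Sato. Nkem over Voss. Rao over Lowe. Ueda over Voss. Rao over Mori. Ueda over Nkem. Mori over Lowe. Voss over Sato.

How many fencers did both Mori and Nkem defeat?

1

Mori beat: Sato, Lowe.
Nkem beat: Sato, Mori, Rao, Voss.
Both beat: Sato — 1.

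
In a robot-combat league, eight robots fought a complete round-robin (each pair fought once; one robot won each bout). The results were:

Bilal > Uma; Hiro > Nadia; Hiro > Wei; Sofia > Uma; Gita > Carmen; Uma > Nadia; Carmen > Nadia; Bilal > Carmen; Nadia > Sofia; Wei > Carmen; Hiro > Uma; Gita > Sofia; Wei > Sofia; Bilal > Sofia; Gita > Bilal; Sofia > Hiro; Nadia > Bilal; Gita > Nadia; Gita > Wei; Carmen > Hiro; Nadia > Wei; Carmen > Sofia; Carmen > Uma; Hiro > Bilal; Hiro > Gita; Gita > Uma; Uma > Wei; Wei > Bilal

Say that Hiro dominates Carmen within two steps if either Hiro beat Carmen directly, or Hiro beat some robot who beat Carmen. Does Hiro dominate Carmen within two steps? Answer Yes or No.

Yes

Hiro did not beat Carmen directly.
Hiro beat Nadia, Wei, Uma, Bilal, Gita. Of those, Wei beat Carmen.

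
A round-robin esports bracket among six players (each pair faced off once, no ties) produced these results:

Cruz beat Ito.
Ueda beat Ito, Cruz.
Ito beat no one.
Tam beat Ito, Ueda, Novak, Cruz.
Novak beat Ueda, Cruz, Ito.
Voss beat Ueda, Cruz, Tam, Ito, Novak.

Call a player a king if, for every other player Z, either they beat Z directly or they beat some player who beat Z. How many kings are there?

1

Novak cannot reach Tam, Voss in two steps.
Tam cannot reach Voss in two steps.
Cruz cannot reach Novak, Tam, Voss, Ueda in two steps.
Ito cannot reach Novak, Tam, Cruz, Voss, Ueda in two steps.
Voss reaches everyone (king).
Ueda cannot reach Novak, Tam, Voss in two steps.
Kings: Voss — 1.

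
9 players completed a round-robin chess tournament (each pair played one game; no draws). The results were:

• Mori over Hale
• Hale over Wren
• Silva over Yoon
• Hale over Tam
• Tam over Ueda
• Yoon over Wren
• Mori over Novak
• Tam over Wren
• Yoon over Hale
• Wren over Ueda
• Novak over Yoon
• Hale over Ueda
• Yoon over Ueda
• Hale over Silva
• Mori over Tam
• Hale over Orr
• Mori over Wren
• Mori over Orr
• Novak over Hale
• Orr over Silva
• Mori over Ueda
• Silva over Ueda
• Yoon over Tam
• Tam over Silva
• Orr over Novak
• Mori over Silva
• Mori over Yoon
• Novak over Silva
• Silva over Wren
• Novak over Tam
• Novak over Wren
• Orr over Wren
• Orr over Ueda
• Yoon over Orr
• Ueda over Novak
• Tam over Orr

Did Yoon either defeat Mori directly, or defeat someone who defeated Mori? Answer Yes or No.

Yoon did not beat Mori directly.
Yoon beat Ueda, Orr, Tam, Wren, Hale, but each of them lost to Mori. No two-step path.

No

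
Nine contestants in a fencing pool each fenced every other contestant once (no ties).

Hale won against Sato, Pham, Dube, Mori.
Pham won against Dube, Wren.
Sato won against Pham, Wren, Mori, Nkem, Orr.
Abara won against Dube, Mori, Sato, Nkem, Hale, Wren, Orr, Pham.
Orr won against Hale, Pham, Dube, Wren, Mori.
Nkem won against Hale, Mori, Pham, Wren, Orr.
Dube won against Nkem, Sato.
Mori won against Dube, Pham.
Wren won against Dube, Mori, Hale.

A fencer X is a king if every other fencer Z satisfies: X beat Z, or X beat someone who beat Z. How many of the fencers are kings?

Dube cannot reach Abara in two steps.
Sato cannot reach Abara in two steps.
Pham cannot reach Orr, Abara in two steps.
Wren cannot reach Orr, Abara in two steps.
Hale cannot reach Abara in two steps.
Nkem cannot reach Abara in two steps.
Mori cannot reach Hale, Orr, Abara in two steps.
Orr cannot reach Abara in two steps.
Abara reaches everyone (king).
Kings: Abara — 1.

1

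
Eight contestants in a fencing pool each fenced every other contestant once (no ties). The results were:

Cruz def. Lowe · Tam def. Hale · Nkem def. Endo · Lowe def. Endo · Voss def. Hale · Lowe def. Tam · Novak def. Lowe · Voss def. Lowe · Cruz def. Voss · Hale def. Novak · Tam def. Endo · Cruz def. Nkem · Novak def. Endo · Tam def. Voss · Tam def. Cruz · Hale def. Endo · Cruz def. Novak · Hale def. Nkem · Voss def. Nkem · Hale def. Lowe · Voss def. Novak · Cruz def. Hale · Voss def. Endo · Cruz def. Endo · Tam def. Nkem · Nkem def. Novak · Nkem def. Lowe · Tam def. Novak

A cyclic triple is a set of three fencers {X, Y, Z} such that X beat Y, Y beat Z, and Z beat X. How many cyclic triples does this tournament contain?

Win totals: Cruz 6, Novak 2, Tam 6, Nkem 3, Voss 5, Lowe 2, Hale 4, Endo 0.
A fencer with w wins dominates both others in C(w,2) triples; summing gives 15 + 1 + 15 + 3 + 10 + 1 + 6 + 0 = 51 transitive triples.
Total triples C(8,3) = 56, so cyclic triples = 56 − 51 = 5.

5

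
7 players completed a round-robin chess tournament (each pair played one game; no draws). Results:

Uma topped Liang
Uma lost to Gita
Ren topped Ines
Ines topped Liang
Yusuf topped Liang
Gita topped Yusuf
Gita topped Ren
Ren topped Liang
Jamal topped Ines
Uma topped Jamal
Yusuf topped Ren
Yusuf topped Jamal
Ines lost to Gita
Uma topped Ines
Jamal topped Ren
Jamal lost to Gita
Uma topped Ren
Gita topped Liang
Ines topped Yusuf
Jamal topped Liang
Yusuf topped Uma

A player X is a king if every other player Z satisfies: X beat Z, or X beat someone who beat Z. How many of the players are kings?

Jamal cannot reach Gita, Uma in two steps.
Liang cannot reach Jamal, Ren, Gita, Yusuf, Uma, Ines in two steps.
Ren cannot reach Jamal, Gita, Uma in two steps.
Gita reaches everyone (king).
Yusuf cannot reach Gita in two steps.
Uma cannot reach Gita in two steps.
Ines cannot reach Gita in two steps.
Kings: Gita — 1.

1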